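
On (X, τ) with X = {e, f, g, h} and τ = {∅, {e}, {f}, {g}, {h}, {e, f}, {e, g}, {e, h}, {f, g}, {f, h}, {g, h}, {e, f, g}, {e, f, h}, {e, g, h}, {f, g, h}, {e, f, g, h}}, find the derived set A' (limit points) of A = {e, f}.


A' = ∅

For each x ∈ X, list the open sets U ∈ τ with x ∈ U, then check whether U ∩ (A ∖ {x}) ≠ ∅ for every such U.
  x = e: open {e} ∋ x has {e} ∩ (A ∖ {e}) = ∅, so x is NOT a limit point.
  x = f: open {f} ∋ x has {f} ∩ (A ∖ {f}) = ∅, so x is NOT a limit point.
  x = g: open {g} ∋ x has {g} ∩ (A ∖ {g}) = ∅, so x is NOT a limit point.
  x = h: open {h} ∋ x has {h} ∩ (A ∖ {h}) = ∅, so x is NOT a limit point.
Collecting: A' = ∅.


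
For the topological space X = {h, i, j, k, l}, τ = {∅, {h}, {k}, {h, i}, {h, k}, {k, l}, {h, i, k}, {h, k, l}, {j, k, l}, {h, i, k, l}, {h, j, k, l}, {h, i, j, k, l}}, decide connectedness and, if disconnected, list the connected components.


(X, τ) is disconnected; components = [{h, i}, {j, k, l}].

Find clopen sets (U ∈ τ with X ∖ U ∈ τ):
  U = ∅, X ∖ U = {h, i, j, k, l} — both open, so U is clopen.
  U = {h, i}, X ∖ U = {j, k, l} — both open, so U is clopen.
  U = {j, k, l}, X ∖ U = {h, i} — both open, so U is clopen.
  U = {h, i, j, k, l}, X ∖ U = ∅ — both open, so U is clopen.
Nontrivial clopen(s) exist: e.g. {j, k, l}. So (X, τ) is disconnected.
Compute connected components by grouping points that agree on all clopens:
  component: {h, i}
  component: {j, k, l}


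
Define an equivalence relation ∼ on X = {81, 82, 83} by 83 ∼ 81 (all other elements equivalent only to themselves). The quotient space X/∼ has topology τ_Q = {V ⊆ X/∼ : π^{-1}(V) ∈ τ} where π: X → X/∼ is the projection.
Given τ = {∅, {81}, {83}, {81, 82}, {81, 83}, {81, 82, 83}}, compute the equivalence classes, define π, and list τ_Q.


X/∼ = {[81=83], [82]}; |τ_Q| = 3.

Equivalence classes: [81=83], [82].
Quotient map π: X → X/∼ sends 81 ↦ [81=83], 82 ↦ [82], 83 ↦ [81=83].
For each subset V ⊆ X/∼, compute π^{-1}(V) ⊆ X and check whether π^{-1}(V) ∈ τ. V is open in τ_Q iff π^{-1}(V) ∈ τ.
  V = {}: π^{-1}(V) = ∅ ∈ τ ✓.
  V = {[81=83]}: π^{-1}(V) = {81, 83} ∈ τ ✓.
  V = {[82]}: π^{-1}(V) = {82} ∉ τ ✗.
  V = {[81=83], [82]}: π^{-1}(V) = {81, 82, 83} ∈ τ ✓.
Open sets in the quotient: τ_Q = {{}, {[81=83]}, {[81=83], [82]}} (3 elements).


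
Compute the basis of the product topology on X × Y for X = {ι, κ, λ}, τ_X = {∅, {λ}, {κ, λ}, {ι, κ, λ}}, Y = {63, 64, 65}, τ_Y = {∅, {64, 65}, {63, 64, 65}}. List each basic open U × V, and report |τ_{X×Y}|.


Basis B = {∅ × ∅, {λ} × {64, 65}, {λ} × {63, 64, 65}, {κ, λ} × {64, 65}, {ι, κ, λ} × {64, 65}, {κ, λ} × {63, 64, 65}, {ι, κ, λ} × {63, 64, 65}}; |τ_{X×Y}| = 10.

Enumerate products U × V with U ∈ τ_X, V ∈ τ_Y (deduplicated):
  ∅ × ∅ = {} (∅)
  {λ} × {64, 65} = {(λ,64), (λ,65)}
  {λ} × {63, 64, 65} = {(λ,63), (λ,64), (λ,65)}
  {κ, λ} × {64, 65} = {(κ,64), (κ,65), (λ,64), (λ,65)}
  {ι, κ, λ} × {64, 65} = {(ι,64), (ι,65), (κ,64), (κ,65), (λ,64), (λ,65)}
  {κ, λ} × {63, 64, 65} = {(κ,63), (κ,64), (κ,65), (λ,63), (λ,64), (λ,65)}
  {ι, κ, λ} × {63, 64, 65} = {(ι,63), (ι,64), (ι,65), (κ,63), (κ,64), (κ,65), (λ,63), (λ,64), (λ,65)}
These 7 distinct sets form the basis B.
Close under arbitrary unions to get τ_{X×Y}; counting gives |τ_{X×Y}| = 10.


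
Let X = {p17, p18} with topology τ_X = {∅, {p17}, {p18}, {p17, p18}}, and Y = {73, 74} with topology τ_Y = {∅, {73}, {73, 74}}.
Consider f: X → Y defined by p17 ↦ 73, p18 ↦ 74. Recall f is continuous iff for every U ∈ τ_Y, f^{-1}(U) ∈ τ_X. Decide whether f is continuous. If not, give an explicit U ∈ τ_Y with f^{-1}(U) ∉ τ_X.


f IS continuous.

Compute f^{-1}(U) for each U ∈ τ_Y:
  U = ∅: f^{-1}(U) = ∅ ∈ τ_X ✓.
  U = {73}: f^{-1}(U) = {p17} ∈ τ_X ✓.
  U = {73, 74}: f^{-1}(U) = {p17, p18} ∈ τ_X ✓.
Every preimage lies in τ_X, so f IS continuous.


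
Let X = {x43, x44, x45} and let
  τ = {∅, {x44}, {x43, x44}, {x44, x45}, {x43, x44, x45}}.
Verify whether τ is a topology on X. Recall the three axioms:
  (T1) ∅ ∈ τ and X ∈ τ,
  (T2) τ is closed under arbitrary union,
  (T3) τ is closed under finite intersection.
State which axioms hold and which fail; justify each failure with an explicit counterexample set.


τ IS a topology on X.

Axiom (T1): ∅ ∈ τ? Yes; X ∈ τ? Yes.
Axiom (T2/T3): check pairwise unions and intersections of members of τ.
All pairwise intersections and unions checked — each lies in τ. Therefore τ satisfies (T1), (T2), (T3): it IS a topology on X.


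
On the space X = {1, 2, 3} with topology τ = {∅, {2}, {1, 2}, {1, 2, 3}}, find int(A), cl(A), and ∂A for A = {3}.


int(A) = ∅, cl(A) = {3}, ∂A = {3}.

Closed sets in (X, τ) are complements of opens:
  closed(X, τ) = {∅, {3}, {1, 3}, {1, 2, 3}}.
int(A) = ⋃ {U ∈ τ : U ⊆ A}. Opens contained in A: ∅.
Taking the union of these: int(A) = ∅.
cl(A) = ⋂ {C closed : A ⊆ C}. Closed sets containing A: {3}, {1, 3}, {1, 2, 3}.
Intersecting these: cl(A) = {3}.
∂A = cl(A) ∖ int(A) = {3} ∖ ∅ = {3}.


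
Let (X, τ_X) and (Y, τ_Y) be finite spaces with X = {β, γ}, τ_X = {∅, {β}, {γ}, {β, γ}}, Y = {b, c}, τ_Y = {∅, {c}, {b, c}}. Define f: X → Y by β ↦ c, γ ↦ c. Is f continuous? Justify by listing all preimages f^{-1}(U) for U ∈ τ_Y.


f IS continuous.

Compute f^{-1}(U) for each U ∈ τ_Y:
  U = ∅: f^{-1}(U) = ∅ ∈ τ_X ✓.
  U = {c}: f^{-1}(U) = {β, γ} ∈ τ_X ✓.
  U = {b, c}: f^{-1}(U) = {β, γ} ∈ τ_X ✓.
Every preimage lies in τ_X, so f IS continuous.


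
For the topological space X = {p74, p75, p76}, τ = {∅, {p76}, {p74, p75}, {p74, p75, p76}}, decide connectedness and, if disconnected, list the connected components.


(X, τ) is disconnected; components = [{p76}, {p74, p75}].

Find clopen sets (U ∈ τ with X ∖ U ∈ τ):
  U = ∅, X ∖ U = {p74, p75, p76} — both open, so U is clopen.
  U = {p76}, X ∖ U = {p74, p75} — both open, so U is clopen.
  U = {p74, p75}, X ∖ U = {p76} — both open, so U is clopen.
  U = {p74, p75, p76}, X ∖ U = ∅ — both open, so U is clopen.
Nontrivial clopen(s) exist: e.g. {p74, p75}. So (X, τ) is disconnected.
Compute connected components by grouping points that agree on all clopens:
  component: {p76}
  component: {p74, p75}


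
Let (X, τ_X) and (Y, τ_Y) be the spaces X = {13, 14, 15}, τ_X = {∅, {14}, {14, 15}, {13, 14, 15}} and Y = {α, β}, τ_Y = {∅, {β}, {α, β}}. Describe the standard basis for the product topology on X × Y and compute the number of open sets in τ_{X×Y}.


Basis B = {∅ × ∅, {14} × {β}, {14} × {α, β}, {14, 15} × {β}, {13, 14, 15} × {β}, {14, 15} × {α, β}, {13, 14, 15} × {α, β}}; |τ_{X×Y}| = 10.

Enumerate products U × V with U ∈ τ_X, V ∈ τ_Y (deduplicated):
  ∅ × ∅ = {} (∅)
  {14} × {β} = {(14,β)}
  {14} × {α, β} = {(14,α), (14,β)}
  {14, 15} × {β} = {(14,β), (15,β)}
  {13, 14, 15} × {β} = {(13,β), (14,β), (15,β)}
  {14, 15} × {α, β} = {(14,α), (14,β), (15,α), (15,β)}
  {13, 14, 15} × {α, β} = {(13,α), (13,β), (14,α), (14,β), (15,α), (15,β)}
These 7 distinct sets form the basis B.
Close under arbitrary unions to get τ_{X×Y}; counting gives |τ_{X×Y}| = 10.


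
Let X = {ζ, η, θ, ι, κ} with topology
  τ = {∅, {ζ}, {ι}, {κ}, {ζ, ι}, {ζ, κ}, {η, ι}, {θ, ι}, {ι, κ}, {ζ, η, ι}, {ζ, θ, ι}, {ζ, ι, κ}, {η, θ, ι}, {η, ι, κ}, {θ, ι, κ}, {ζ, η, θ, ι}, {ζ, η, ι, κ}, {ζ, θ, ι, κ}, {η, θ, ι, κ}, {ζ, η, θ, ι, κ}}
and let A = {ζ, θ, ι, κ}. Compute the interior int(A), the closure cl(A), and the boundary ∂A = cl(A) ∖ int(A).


int(A) = {ζ, θ, ι, κ}, cl(A) = {ζ, η, θ, ι, κ}, ∂A = {η}.

Closed sets in (X, τ) are complements of opens:
  closed(X, τ) = {∅, {ζ}, {η}, {θ}, {κ}, {ζ, η}, {ζ, θ}, {ζ, κ}, {η, θ}, {η, κ}, {θ, κ}, {ζ, η, θ}, {ζ, η, κ}, {ζ, θ, κ}, {η, θ, ι}, {η, θ, κ}, {ζ, η, θ, ι}, {ζ, η, θ, κ}, {η, θ, ι, κ}, {ζ, η, θ, ι, κ}}.
int(A) = ⋃ {U ∈ τ : U ⊆ A}. Opens contained in A: ∅, {ζ}, {ι}, {κ}, {ζ, ι}, {ζ, κ}, {θ, ι}, {ι, κ}, {ζ, θ, ι}, {ζ, ι, κ}, {θ, ι, κ}, {ζ, θ, ι, κ}.
Taking the union of these: int(A) = {ζ, θ, ι, κ}.
cl(A) = ⋂ {C closed : A ⊆ C}. Closed sets containing A: {ζ, η, θ, ι, κ}.
Intersecting these: cl(A) = {ζ, η, θ, ι, κ}.
∂A = cl(A) ∖ int(A) = {ζ, η, θ, ι, κ} ∖ {ζ, θ, ι, κ} = {η}.


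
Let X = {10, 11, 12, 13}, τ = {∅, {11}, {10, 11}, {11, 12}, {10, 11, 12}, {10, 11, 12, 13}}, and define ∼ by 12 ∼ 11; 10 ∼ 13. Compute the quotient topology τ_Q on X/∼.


X/∼ = {[10=13], [11=12]}; |τ_Q| = 3.

Equivalence classes: [10=13], [11=12].
Quotient map π: X → X/∼ sends 10 ↦ [10=13], 11 ↦ [11=12], 12 ↦ [11=12], 13 ↦ [10=13].
For each subset V ⊆ X/∼, compute π^{-1}(V) ⊆ X and check whether π^{-1}(V) ∈ τ. V is open in τ_Q iff π^{-1}(V) ∈ τ.
  V = {}: π^{-1}(V) = ∅ ∈ τ ✓.
  V = {[10=13]}: π^{-1}(V) = {10, 13} ∉ τ ✗.
  V = {[11=12]}: π^{-1}(V) = {11, 12} ∈ τ ✓.
  V = {[10=13], [11=12]}: π^{-1}(V) = {10, 11, 12, 13} ∈ τ ✓.
Open sets in the quotient: τ_Q = {{}, {[11=12]}, {[10=13], [11=12]}} (3 elements).


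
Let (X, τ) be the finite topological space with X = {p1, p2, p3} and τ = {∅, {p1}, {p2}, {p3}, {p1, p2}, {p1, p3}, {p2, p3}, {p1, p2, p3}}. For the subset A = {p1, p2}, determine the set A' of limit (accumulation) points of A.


A' = ∅

For each x ∈ X, list the open sets U ∈ τ with x ∈ U, then check whether U ∩ (A ∖ {x}) ≠ ∅ for every such U.
  x = p1: open {p1} ∋ x has {p1} ∩ (A ∖ {p1}) = ∅, so x is NOT a limit point.
  x = p2: open {p2} ∋ x has {p2} ∩ (A ∖ {p2}) = ∅, so x is NOT a limit point.
  x = p3: open {p3} ∋ x has {p3} ∩ (A ∖ {p3}) = ∅, so x is NOT a limit point.
Collecting: A' = ∅.


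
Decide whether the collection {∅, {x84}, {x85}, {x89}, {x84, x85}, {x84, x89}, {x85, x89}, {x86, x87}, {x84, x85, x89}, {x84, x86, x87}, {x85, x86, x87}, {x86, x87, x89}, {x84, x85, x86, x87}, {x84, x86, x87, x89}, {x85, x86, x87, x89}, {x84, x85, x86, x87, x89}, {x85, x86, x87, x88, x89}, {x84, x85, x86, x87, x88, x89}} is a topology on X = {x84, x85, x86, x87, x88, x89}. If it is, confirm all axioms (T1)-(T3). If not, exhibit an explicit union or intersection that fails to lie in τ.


τ IS a topology on X.

Axiom (T1): ∅ ∈ τ? Yes; X ∈ τ? Yes.
Axiom (T2/T3): check pairwise unions and intersections of members of τ.
All pairwise intersections and unions checked — each lies in τ. Therefore τ satisfies (T1), (T2), (T3): it IS a topology on X.


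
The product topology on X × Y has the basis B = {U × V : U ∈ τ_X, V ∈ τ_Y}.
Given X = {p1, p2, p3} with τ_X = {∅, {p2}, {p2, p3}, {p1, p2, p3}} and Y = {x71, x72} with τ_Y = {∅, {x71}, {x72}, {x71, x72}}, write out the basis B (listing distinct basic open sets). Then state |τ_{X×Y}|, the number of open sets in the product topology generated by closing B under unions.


Basis B = {∅ × ∅, {p2} × {x71}, {p2} × {x72}, {p2} × {x71, x72}, {p2, p3} × {x71}, {p2, p3} × {x72}, {p1, p2, p3} × {x71}, {p1, p2, p3} × {x72}, {p2, p3} × {x71, x72}, {p1, p2, p3} × {x71, x72}}; |τ_{X×Y}| = 16.

Enumerate products U × V with U ∈ τ_X, V ∈ τ_Y (deduplicated):
  ∅ × ∅ = {} (∅)
  {p2} × {x71} = {(p2,x71)}
  {p2} × {x72} = {(p2,x72)}
  {p2} × {x71, x72} = {(p2,x71), (p2,x72)}
  {p2, p3} × {x71} = {(p2,x71), (p3,x71)}
  {p2, p3} × {x72} = {(p2,x72), (p3,x72)}
  {p1, p2, p3} × {x71} = {(p1,x71), (p2,x71), (p3,x71)}
  {p1, p2, p3} × {x72} = {(p1,x72), (p2,x72), (p3,x72)}
  {p2, p3} × {x71, x72} = {(p2,x71), (p2,x72), (p3,x71), (p3,x72)}
  {p1, p2, p3} × {x71, x72} = {(p1,x71), (p1,x72), (p2,x71), (p2,x72), (p3,x71), (p3,x72)}
These 10 distinct sets form the basis B.
Close under arbitrary unions to get τ_{X×Y}; counting gives |τ_{X×Y}| = 16.


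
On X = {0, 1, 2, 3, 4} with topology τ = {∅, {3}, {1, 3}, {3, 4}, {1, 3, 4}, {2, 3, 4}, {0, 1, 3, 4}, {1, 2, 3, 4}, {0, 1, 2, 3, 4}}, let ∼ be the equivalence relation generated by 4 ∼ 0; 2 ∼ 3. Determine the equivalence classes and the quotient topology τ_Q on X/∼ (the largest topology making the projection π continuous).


X/∼ = {[0=4], [1], [2=3]}; |τ_Q| = 2.

Equivalence classes: [0=4], [1], [2=3].
Quotient map π: X → X/∼ sends 0 ↦ [0=4], 1 ↦ [1], 2 ↦ [2=3], 3 ↦ [2=3], 4 ↦ [0=4].
For each subset V ⊆ X/∼, compute π^{-1}(V) ⊆ X and check whether π^{-1}(V) ∈ τ. V is open in τ_Q iff π^{-1}(V) ∈ τ.
  V = {}: π^{-1}(V) = ∅ ∈ τ ✓.
  V = {[0=4]}: π^{-1}(V) = {0, 4} ∉ τ ✗.
  V = {[1]}: π^{-1}(V) = {1} ∉ τ ✗.
  V = {[0=4], [1]}: π^{-1}(V) = {0, 1, 4} ∉ τ ✗.
  V = {[2=3]}: π^{-1}(V) = {2, 3} ∉ τ ✗.
  V = {[0=4], [2=3]}: π^{-1}(V) = {0, 2, 3, 4} ∉ τ ✗.
  V = {[1], [2=3]}: π^{-1}(V) = {1, 2, 3} ∉ τ ✗.
  V = {[0=4], [1], [2=3]}: π^{-1}(V) = {0, 1, 2, 3, 4} ∈ τ ✓.
Open sets in the quotient: τ_Q = {{}, {[0=4], [1], [2=3]}} (2 elements).


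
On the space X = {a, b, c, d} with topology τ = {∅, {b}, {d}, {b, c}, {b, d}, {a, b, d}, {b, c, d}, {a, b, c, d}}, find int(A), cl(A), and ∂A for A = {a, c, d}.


int(A) = {d}, cl(A) = {a, c, d}, ∂A = {a, c}.

Closed sets in (X, τ) are complements of opens:
  closed(X, τ) = {∅, {a}, {c}, {a, c}, {a, d}, {a, b, c}, {a, c, d}, {a, b, c, d}}.
int(A) = ⋃ {U ∈ τ : U ⊆ A}. Opens contained in A: ∅, {d}.
Taking the union of these: int(A) = {d}.
cl(A) = ⋂ {C closed : A ⊆ C}. Closed sets containing A: {a, c, d}, {a, b, c, d}.
Intersecting these: cl(A) = {a, c, d}.
∂A = cl(A) ∖ int(A) = {a, c, d} ∖ {d} = {a, c}.


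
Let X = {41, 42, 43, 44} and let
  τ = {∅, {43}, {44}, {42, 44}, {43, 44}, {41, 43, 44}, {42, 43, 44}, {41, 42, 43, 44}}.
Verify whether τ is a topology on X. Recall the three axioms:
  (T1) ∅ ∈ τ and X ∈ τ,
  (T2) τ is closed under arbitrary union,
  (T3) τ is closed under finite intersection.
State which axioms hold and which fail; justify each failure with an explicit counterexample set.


τ IS a topology on X.

Axiom (T1): ∅ ∈ τ? Yes; X ∈ τ? Yes.
Axiom (T2/T3): check pairwise unions and intersections of members of τ.
All pairwise intersections and unions checked — each lies in τ. Therefore τ satisfies (T1), (T2), (T3): it IS a topology on X.


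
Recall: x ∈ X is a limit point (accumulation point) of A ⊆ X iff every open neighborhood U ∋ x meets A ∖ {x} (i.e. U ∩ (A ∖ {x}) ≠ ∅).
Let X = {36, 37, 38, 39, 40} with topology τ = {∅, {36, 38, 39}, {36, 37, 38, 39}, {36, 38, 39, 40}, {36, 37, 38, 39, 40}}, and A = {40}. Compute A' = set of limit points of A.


A' = ∅

For each x ∈ X, list the open sets U ∈ τ with x ∈ U, then check whether U ∩ (A ∖ {x}) ≠ ∅ for every such U.
  x = 36: open {36, 38, 39} ∋ x has {36, 38, 39} ∩ (A ∖ {36}) = ∅, so x is NOT a limit point.
  x = 37: open {36, 37, 38, 39} ∋ x has {36, 37, 38, 39} ∩ (A ∖ {37}) = ∅, so x is NOT a limit point.
  x = 38: open {36, 38, 39} ∋ x has {36, 38, 39} ∩ (A ∖ {38}) = ∅, so x is NOT a limit point.
  x = 39: open {36, 38, 39} ∋ x has {36, 38, 39} ∩ (A ∖ {39}) = ∅, so x is NOT a limit point.
  x = 40: open {36, 38, 39, 40} ∋ x has {36, 38, 39, 40} ∩ (A ∖ {40}) = ∅, so x is NOT a limit point.
Collecting: A' = ∅.


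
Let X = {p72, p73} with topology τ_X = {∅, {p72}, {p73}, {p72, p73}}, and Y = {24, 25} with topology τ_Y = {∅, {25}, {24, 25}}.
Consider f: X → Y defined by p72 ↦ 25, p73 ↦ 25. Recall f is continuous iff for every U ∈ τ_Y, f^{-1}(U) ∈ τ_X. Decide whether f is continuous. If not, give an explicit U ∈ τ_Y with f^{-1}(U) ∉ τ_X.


f IS continuous.

Compute f^{-1}(U) for each U ∈ τ_Y:
  U = ∅: f^{-1}(U) = ∅ ∈ τ_X ✓.
  U = {25}: f^{-1}(U) = {p72, p73} ∈ τ_X ✓.
  U = {24, 25}: f^{-1}(U) = {p72, p73} ∈ τ_X ✓.
Every preimage lies in τ_X, so f IS continuous.


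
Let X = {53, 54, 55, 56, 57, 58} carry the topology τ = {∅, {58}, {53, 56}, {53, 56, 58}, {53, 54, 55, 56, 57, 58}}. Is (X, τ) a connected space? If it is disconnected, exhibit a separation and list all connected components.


(X, τ) is connected.

Find clopen sets (U ∈ τ with X ∖ U ∈ τ):
  U = ∅, X ∖ U = {53, 54, 55, 56, 57, 58} — both open, so U is clopen.
  U = {53, 54, 55, 56, 57, 58}, X ∖ U = ∅ — both open, so U is clopen.
Only trivial clopens (∅ and X) exist, so (X, τ) is connected.
Compute connected components by grouping points that agree on all clopens:
  component: {53, 54, 55, 56, 57, 58}


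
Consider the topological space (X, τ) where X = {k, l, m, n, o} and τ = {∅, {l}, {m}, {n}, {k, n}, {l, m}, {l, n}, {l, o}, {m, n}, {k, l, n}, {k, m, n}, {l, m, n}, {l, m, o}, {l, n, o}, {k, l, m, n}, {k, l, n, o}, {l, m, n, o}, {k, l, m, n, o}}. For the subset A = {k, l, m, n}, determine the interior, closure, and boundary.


int(A) = {k, l, m, n}, cl(A) = {k, l, m, n, o}, ∂A = {o}.

Closed sets in (X, τ) are complements of opens:
  closed(X, τ) = {∅, {k}, {m}, {o}, {k, m}, {k, n}, {k, o}, {l, o}, {m, o}, {k, l, o}, {k, m, n}, {k, m, o}, {k, n, o}, {l, m, o}, {k, l, m, o}, {k, l, n, o}, {k, m, n, o}, {k, l, m, n, o}}.
int(A) = ⋃ {U ∈ τ : U ⊆ A}. Opens contained in A: ∅, {l}, {m}, {n}, {k, n}, {l, m}, {l, n}, {m, n}, {k, l, n}, {k, m, n}, {l, m, n}, {k, l, m, n}.
Taking the union of these: int(A) = {k, l, m, n}.
cl(A) = ⋂ {C closed : A ⊆ C}. Closed sets containing A: {k, l, m, n, o}.
Intersecting these: cl(A) = {k, l, m, n, o}.
∂A = cl(A) ∖ int(A) = {k, l, m, n, o} ∖ {k, l, m, n} = {o}.


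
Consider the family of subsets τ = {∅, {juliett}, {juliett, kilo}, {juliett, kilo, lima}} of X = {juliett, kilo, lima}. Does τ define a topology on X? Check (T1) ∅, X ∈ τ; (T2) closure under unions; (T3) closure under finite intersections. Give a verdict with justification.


τ IS a topology on X.

Axiom (T1): ∅ ∈ τ? Yes; X ∈ τ? Yes.
Axiom (T2/T3): check pairwise unions and intersections of members of τ.
All pairwise intersections and unions checked — each lies in τ. Therefore τ satisfies (T1), (T2), (T3): it IS a topology on X.


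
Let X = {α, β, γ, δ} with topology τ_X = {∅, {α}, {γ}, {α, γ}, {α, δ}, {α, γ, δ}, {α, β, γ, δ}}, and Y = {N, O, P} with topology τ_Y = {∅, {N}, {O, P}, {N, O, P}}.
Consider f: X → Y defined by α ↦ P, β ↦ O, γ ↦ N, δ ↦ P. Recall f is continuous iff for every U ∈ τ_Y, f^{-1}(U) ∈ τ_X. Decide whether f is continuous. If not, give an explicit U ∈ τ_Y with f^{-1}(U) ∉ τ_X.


f is NOT continuous.

Compute f^{-1}(U) for each U ∈ τ_Y:
  U = ∅: f^{-1}(U) = ∅ ∈ τ_X ✓.
  U = {N}: f^{-1}(U) = {γ} ∈ τ_X ✓.
  U = {O, P}: f^{-1}(U) = {α, β, δ} ∉ τ_X ✗.
  U = {N, O, P}: f^{-1}(U) = {α, β, γ, δ} ∈ τ_X ✓.
Found U = {O, P} with f^{-1}(U) = {α, β, δ} not in τ_X. Therefore f is NOT continuous.


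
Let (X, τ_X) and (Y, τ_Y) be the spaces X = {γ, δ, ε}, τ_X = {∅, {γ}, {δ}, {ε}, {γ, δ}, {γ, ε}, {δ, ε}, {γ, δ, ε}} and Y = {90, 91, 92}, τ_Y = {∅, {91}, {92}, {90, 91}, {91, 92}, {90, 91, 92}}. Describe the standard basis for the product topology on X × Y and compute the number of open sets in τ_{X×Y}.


Basis B = {∅ × ∅, {γ} × {91}, {γ} × {92}, {δ} × {91}, {δ} × {92}, {ε} × {91}, {ε} × {92}, {γ} × {90, 91}, {γ} × {91, 92}, {γ, δ} × {91}, {γ, ε} × {91}, {γ, δ} × {92}, {γ, ε} × {92}, {δ} × {90, 91}, {δ} × {91, 92}, {δ, ε} × {91}, {δ, ε} × {92}, {ε} × {90, 91}, {ε} × {91, 92}, {γ} × {90, 91, 92}, {γ, δ, ε} × {91}, {γ, δ, ε} × {92}, {δ} × {90, 91, 92}, {ε} × {90, 91, 92}, {γ, δ} × {90, 91}, {γ, ε} × {90, 91}, {γ, δ} × {91, 92}, {γ, ε} × {91, 92}, {δ, ε} × {90, 91}, {δ, ε} × {91, 92}, {γ, δ} × {90, 91, 92}, {γ, ε} × {90, 91, 92}, {γ, δ, ε} × {90, 91}, {γ, δ, ε} × {91, 92}, {δ, ε} × {90, 91, 92}, {γ, δ, ε} × {90, 91, 92}}; |τ_{X×Y}| = 216.

Enumerate products U × V with U ∈ τ_X, V ∈ τ_Y (deduplicated):
  ∅ × ∅ = {} (∅)
  {γ} × {91} = {(γ,91)}
  {γ} × {92} = {(γ,92)}
  {δ} × {91} = {(δ,91)}
  {δ} × {92} = {(δ,92)}
  {ε} × {91} = {(ε,91)}
  {ε} × {92} = {(ε,92)}
  {γ} × {90, 91} = {(γ,90), (γ,91)}
  {γ} × {91, 92} = {(γ,91), (γ,92)}
  {γ, δ} × {91} = {(γ,91), (δ,91)}
  {γ, ε} × {91} = {(γ,91), (ε,91)}
  {γ, δ} × {92} = {(γ,92), (δ,92)}
  {γ, ε} × {92} = {(γ,92), (ε,92)}
  {δ} × {90, 91} = {(δ,90), (δ,91)}
  {δ} × {91, 92} = {(δ,91), (δ,92)}
  {δ, ε} × {91} = {(δ,91), (ε,91)}
  {δ, ε} × {92} = {(δ,92), (ε,92)}
  {ε} × {90, 91} = {(ε,90), (ε,91)}
  {ε} × {91, 92} = {(ε,91), (ε,92)}
  {γ} × {90, 91, 92} = {(γ,90), (γ,91), (γ,92)}
  {γ, δ, ε} × {91} = {(γ,91), (δ,91), (ε,91)}
  {γ, δ, ε} × {92} = {(γ,92), (δ,92), (ε,92)}
  {δ} × {90, 91, 92} = {(δ,90), (δ,91), (δ,92)}
  {ε} × {90, 91, 92} = {(ε,90), (ε,91), (ε,92)}
  {γ, δ} × {90, 91} = {(γ,90), (γ,91), (δ,90), (δ,91)}
  {γ, ε} × {90, 91} = {(γ,90), (γ,91), (ε,90), (ε,91)}
  {γ, δ} × {91, 92} = {(γ,91), (γ,92), (δ,91), (δ,92)}
  {γ, ε} × {91, 92} = {(γ,91), (γ,92), (ε,91), (ε,92)}
  {δ, ε} × {90, 91} = {(δ,90), (δ,91), (ε,90), (ε,91)}
  {δ, ε} × {91, 92} = {(δ,91), (δ,92), (ε,91), (ε,92)}
  {γ, δ} × {90, 91, 92} = {(γ,90), (γ,91), (γ,92), (δ,90), (δ,91), (δ,92)}
  {γ, ε} × {90, 91, 92} = {(γ,90), (γ,91), (γ,92), (ε,90), (ε,91), (ε,92)}
  {γ, δ, ε} × {90, 91} = {(γ,90), (γ,91), (δ,90), (δ,91), (ε,90), (ε,91)}
  {γ, δ, ε} × {91, 92} = {(γ,91), (γ,92), (δ,91), (δ,92), (ε,91), (ε,92)}
  {δ, ε} × {90, 91, 92} = {(δ,90), (δ,91), (δ,92), (ε,90), (ε,91), (ε,92)}
  {γ, δ, ε} × {90, 91, 92} = {(γ,90), (γ,91), (γ,92), (δ,90), (δ,91), (δ,92), (ε,90), (ε,91), (ε,92)}
These 36 distinct sets form the basis B.
Close under arbitrary unions to get τ_{X×Y}; counting gives |τ_{X×Y}| = 216.


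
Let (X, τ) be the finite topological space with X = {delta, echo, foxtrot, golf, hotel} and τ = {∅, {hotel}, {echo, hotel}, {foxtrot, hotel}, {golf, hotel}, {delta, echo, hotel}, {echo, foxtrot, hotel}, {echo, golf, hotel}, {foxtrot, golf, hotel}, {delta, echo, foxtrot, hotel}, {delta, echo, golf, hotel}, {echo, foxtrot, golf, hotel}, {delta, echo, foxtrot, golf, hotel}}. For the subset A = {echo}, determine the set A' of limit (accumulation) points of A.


A' = {delta}

For each x ∈ X, list the open sets U ∈ τ with x ∈ U, then check whether U ∩ (A ∖ {x}) ≠ ∅ for every such U.
  x = delta: opens ∋ x are {delta, echo, hotel}, {delta, echo, foxtrot, hotel}, {delta, echo, golf, hotel}, {delta, echo, foxtrot, golf, hotel}; each meets A ∖ {delta}, so x IS a limit point.
  x = echo: open {echo, hotel} ∋ x has {echo, hotel} ∩ (A ∖ {echo}) = ∅, so x is NOT a limit point.
  x = foxtrot: open {foxtrot, hotel} ∋ x has {foxtrot, hotel} ∩ (A ∖ {foxtrot}) = ∅, so x is NOT a limit point.
  x = golf: open {golf, hotel} ∋ x has {golf, hotel} ∩ (A ∖ {golf}) = ∅, so x is NOT a limit point.
  x = hotel: open {hotel} ∋ x has {hotel} ∩ (A ∖ {hotel}) = ∅, so x is NOT a limit point.
Collecting: A' = {delta}.


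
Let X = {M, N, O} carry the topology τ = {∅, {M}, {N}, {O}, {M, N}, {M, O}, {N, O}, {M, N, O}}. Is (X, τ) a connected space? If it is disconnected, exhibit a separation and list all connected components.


(X, τ) is disconnected; components = [{M}, {N}, {O}].

Find clopen sets (U ∈ τ with X ∖ U ∈ τ):
  U = ∅, X ∖ U = {M, N, O} — both open, so U is clopen.
  U = {M}, X ∖ U = {N, O} — both open, so U is clopen.
  U = {N}, X ∖ U = {M, O} — both open, so U is clopen.
  U = {O}, X ∖ U = {M, N} — both open, so U is clopen.
  U = {M, N}, X ∖ U = {O} — both open, so U is clopen.
  U = {M, O}, X ∖ U = {N} — both open, so U is clopen.
  U = {N, O}, X ∖ U = {M} — both open, so U is clopen.
  U = {M, N, O}, X ∖ U = ∅ — both open, so U is clopen.
Nontrivial clopen(s) exist: e.g. {O}. So (X, τ) is disconnected.
Compute connected components by grouping points that agree on all clopens:
  component: {M}
  component: {N}
  component: {O}


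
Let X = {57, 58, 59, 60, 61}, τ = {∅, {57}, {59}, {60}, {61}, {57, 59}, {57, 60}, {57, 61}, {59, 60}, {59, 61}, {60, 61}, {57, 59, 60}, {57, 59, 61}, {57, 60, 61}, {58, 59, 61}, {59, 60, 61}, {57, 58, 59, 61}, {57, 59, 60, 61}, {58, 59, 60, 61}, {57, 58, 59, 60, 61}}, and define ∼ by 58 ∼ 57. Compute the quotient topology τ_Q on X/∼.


X/∼ = {[57=58], [59], [60], [61]}; |τ_Q| = 10.

Equivalence classes: [57=58], [59], [60], [61].
Quotient map π: X → X/∼ sends 57 ↦ [57=58], 58 ↦ [57=58], 59 ↦ [59], 60 ↦ [60], 61 ↦ [61].
For each subset V ⊆ X/∼, compute π^{-1}(V) ⊆ X and check whether π^{-1}(V) ∈ τ. V is open in τ_Q iff π^{-1}(V) ∈ τ.
  V = {}: π^{-1}(V) = ∅ ∈ τ ✓.
  V = {[57=58]}: π^{-1}(V) = {57, 58} ∉ τ ✗.
  V = {[59]}: π^{-1}(V) = {59} ∈ τ ✓.
  V = {[57=58], [59]}: π^{-1}(V) = {57, 58, 59} ∉ τ ✗.
  V = {[60]}: π^{-1}(V) = {60} ∈ τ ✓.
  V = {[57=58], [60]}: π^{-1}(V) = {57, 58, 60} ∉ τ ✗.
  V = {[59], [60]}: π^{-1}(V) = {59, 60} ∈ τ ✓.
  V = {[57=58], [59], [60]}: π^{-1}(V) = {57, 58, 59, 60} ∉ τ ✗.
  V = {[61]}: π^{-1}(V) = {61} ∈ τ ✓.
  V = {[57=58], [61]}: π^{-1}(V) = {57, 58, 61} ∉ τ ✗.
  V = {[59], [61]}: π^{-1}(V) = {59, 61} ∈ τ ✓.
  V = {[57=58], [59], [61]}: π^{-1}(V) = {57, 58, 59, 61} ∈ τ ✓.
  V = {[60], [61]}: π^{-1}(V) = {60, 61} ∈ τ ✓.
  V = {[57=58], [60], [61]}: π^{-1}(V) = {57, 58, 60, 61} ∉ τ ✗.
  V = {[59], [60], [61]}: π^{-1}(V) = {59, 60, 61} ∈ τ ✓.
  V = {[57=58], [59], [60], [61]}: π^{-1}(V) = {57, 58, 59, 60, 61} ∈ τ ✓.
Open sets in the quotient: τ_Q = {{}, {[59]}, {[60]}, {[59], [60]}, {[61]}, {[59], [61]}, {[57=58], [59], [61]}, {[60], [61]}, {[59], [60], [61]}, {[57=58], [59], [60], [61]}} (10 elements).


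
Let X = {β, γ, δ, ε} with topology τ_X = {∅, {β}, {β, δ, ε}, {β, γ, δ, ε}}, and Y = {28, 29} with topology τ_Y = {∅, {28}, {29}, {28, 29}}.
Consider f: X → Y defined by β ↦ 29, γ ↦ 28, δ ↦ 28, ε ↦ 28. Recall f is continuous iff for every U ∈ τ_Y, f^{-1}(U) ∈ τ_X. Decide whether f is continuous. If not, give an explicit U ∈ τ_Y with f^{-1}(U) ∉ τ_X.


f is NOT continuous.

Compute f^{-1}(U) for each U ∈ τ_Y:
  U = ∅: f^{-1}(U) = ∅ ∈ τ_X ✓.
  U = {28}: f^{-1}(U) = {γ, δ, ε} ∉ τ_X ✗.
  U = {29}: f^{-1}(U) = {β} ∈ τ_X ✓.
  U = {28, 29}: f^{-1}(U) = {β, γ, δ, ε} ∈ τ_X ✓.
Found U = {28} with f^{-1}(U) = {γ, δ, ε} not in τ_X. Therefore f is NOT continuous.


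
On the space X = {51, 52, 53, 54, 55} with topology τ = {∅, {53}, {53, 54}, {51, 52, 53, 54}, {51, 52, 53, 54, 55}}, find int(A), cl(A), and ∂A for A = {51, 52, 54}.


int(A) = ∅, cl(A) = {51, 52, 54, 55}, ∂A = {51, 52, 54, 55}.

Closed sets in (X, τ) are complements of opens:
  closed(X, τ) = {∅, {55}, {51, 52, 55}, {51, 52, 54, 55}, {51, 52, 53, 54, 55}}.
int(A) = ⋃ {U ∈ τ : U ⊆ A}. Opens contained in A: ∅.
Taking the union of these: int(A) = ∅.
cl(A) = ⋂ {C closed : A ⊆ C}. Closed sets containing A: {51, 52, 54, 55}, {51, 52, 53, 54, 55}.
Intersecting these: cl(A) = {51, 52, 54, 55}.
∂A = cl(A) ∖ int(A) = {51, 52, 54, 55} ∖ ∅ = {51, 52, 54, 55}.


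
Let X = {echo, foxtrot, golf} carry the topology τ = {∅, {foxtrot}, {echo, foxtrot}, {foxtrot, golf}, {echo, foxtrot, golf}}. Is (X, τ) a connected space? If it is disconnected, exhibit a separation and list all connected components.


(X, τ) is connected.

Find clopen sets (U ∈ τ with X ∖ U ∈ τ):
  U = ∅, X ∖ U = {echo, foxtrot, golf} — both open, so U is clopen.
  U = {echo, foxtrot, golf}, X ∖ U = ∅ — both open, so U is clopen.
Only trivial clopens (∅ and X) exist, so (X, τ) is connected.
Compute connected components by grouping points that agree on all clopens:
  component: {echo, foxtrot, golf}


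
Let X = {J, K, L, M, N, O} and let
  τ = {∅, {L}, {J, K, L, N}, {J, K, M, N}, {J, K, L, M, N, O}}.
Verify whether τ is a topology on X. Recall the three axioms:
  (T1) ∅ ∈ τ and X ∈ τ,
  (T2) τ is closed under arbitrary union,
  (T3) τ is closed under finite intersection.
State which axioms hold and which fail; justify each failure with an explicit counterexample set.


τ is NOT a topology on X.

Axiom (T1): ∅ ∈ τ? Yes; X ∈ τ? Yes.
Axiom (T2/T3): check pairwise unions and intersections of members of τ.
Counterexample for (T2): {L} ∪ {J, K, M, N} = {J, K, L, M, N} ∉ τ. Therefore τ is NOT a topology.


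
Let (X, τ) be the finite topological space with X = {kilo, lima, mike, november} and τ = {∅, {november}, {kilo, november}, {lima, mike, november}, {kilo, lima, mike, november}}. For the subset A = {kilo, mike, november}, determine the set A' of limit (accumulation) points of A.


A' = {kilo, lima, mike}

For each x ∈ X, list the open sets U ∈ τ with x ∈ U, then check whether U ∩ (A ∖ {x}) ≠ ∅ for every such U.
  x = kilo: opens ∋ x are {kilo, november}, {kilo, lima, mike, november}; each meets A ∖ {kilo}, so x IS a limit point.
  x = lima: opens ∋ x are {lima, mike, november}, {kilo, lima, mike, november}; each meets A ∖ {lima}, so x IS a limit point.
  x = mike: opens ∋ x are {lima, mike, november}, {kilo, lima, mike, november}; each meets A ∖ {mike}, so x IS a limit point.
  x = november: open {november} ∋ x has {november} ∩ (A ∖ {november}) = ∅, so x is NOT a limit point.
Collecting: A' = {kilo, lima, mike}.


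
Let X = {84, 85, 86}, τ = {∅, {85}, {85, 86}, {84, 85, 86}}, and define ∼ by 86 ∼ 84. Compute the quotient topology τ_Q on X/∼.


X/∼ = {[84=86], [85]}; |τ_Q| = 3.

Equivalence classes: [84=86], [85].
Quotient map π: X → X/∼ sends 84 ↦ [84=86], 85 ↦ [85], 86 ↦ [84=86].
For each subset V ⊆ X/∼, compute π^{-1}(V) ⊆ X and check whether π^{-1}(V) ∈ τ. V is open in τ_Q iff π^{-1}(V) ∈ τ.
  V = {}: π^{-1}(V) = ∅ ∈ τ ✓.
  V = {[84=86]}: π^{-1}(V) = {84, 86} ∉ τ ✗.
  V = {[85]}: π^{-1}(V) = {85} ∈ τ ✓.
  V = {[84=86], [85]}: π^{-1}(V) = {84, 85, 86} ∈ τ ✓.
Open sets in the quotient: τ_Q = {{}, {[85]}, {[84=86], [85]}} (3 elements).


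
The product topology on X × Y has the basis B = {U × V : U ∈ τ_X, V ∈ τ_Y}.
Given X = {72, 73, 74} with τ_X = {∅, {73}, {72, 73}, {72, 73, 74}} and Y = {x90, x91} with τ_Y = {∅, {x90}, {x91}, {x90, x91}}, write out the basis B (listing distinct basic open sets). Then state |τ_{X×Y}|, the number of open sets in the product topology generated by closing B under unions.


Basis B = {∅ × ∅, {73} × {x90}, {73} × {x91}, {72, 73} × {x90}, {72, 73} × {x91}, {73} × {x90, x91}, {72, 73, 74} × {x90}, {72, 73, 74} × {x91}, {72, 73} × {x90, x91}, {72, 73, 74} × {x90, x91}}; |τ_{X×Y}| = 16.

Enumerate products U × V with U ∈ τ_X, V ∈ τ_Y (deduplicated):
  ∅ × ∅ = {} (∅)
  {73} × {x90} = {(73,x90)}
  {73} × {x91} = {(73,x91)}
  {72, 73} × {x90} = {(72,x90), (73,x90)}
  {72, 73} × {x91} = {(72,x91), (73,x91)}
  {73} × {x90, x91} = {(73,x90), (73,x91)}
  {72, 73, 74} × {x90} = {(72,x90), (73,x90), (74,x90)}
  {72, 73, 74} × {x91} = {(72,x91), (73,x91), (74,x91)}
  {72, 73} × {x90, x91} = {(72,x90), (72,x91), (73,x90), (73,x91)}
  {72, 73, 74} × {x90, x91} = {(72,x90), (72,x91), (73,x90), (73,x91), (74,x90), (74,x91)}
These 10 distinct sets form the basis B.
Close under arbitrary unions to get τ_{X×Y}; counting gives |τ_{X×Y}| = 16.


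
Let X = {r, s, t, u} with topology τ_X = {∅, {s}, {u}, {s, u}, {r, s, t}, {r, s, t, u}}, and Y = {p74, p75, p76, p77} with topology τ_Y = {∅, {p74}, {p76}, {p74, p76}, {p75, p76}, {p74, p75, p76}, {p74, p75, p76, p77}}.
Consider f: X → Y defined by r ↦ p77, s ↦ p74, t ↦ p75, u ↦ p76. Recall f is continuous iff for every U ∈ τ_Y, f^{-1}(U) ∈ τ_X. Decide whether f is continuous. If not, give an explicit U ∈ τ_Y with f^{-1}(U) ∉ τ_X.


f is NOT continuous.

Compute f^{-1}(U) for each U ∈ τ_Y:
  U = ∅: f^{-1}(U) = ∅ ∈ τ_X ✓.
  U = {p74}: f^{-1}(U) = {s} ∈ τ_X ✓.
  U = {p76}: f^{-1}(U) = {u} ∈ τ_X ✓.
  U = {p74, p76}: f^{-1}(U) = {s, u} ∈ τ_X ✓.
  U = {p75, p76}: f^{-1}(U) = {t, u} ∉ τ_X ✗.
  U = {p74, p75, p76}: f^{-1}(U) = {s, t, u} ∉ τ_X ✗.
  U = {p74, p75, p76, p77}: f^{-1}(U) = {r, s, t, u} ∈ τ_X ✓.
Found U = {p75, p76} with f^{-1}(U) = {t, u} not in τ_X. Therefore f is NOT continuous.


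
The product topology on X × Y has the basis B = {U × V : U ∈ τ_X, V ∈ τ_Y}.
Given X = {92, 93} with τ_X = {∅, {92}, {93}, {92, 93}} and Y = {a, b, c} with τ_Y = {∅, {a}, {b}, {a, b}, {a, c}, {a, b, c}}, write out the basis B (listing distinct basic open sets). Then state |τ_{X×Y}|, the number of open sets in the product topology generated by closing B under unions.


Basis B = {∅ × ∅, {92} × {a}, {92} × {b}, {93} × {a}, {93} × {b}, {92} × {a, b}, {92} × {a, c}, {92, 93} × {a}, {92, 93} × {b}, {93} × {a, b}, {93} × {a, c}, {92} × {a, b, c}, {93} × {a, b, c}, {92, 93} × {a, b}, {92, 93} × {a, c}, {92, 93} × {a, b, c}}; |τ_{X×Y}| = 36.

Enumerate products U × V with U ∈ τ_X, V ∈ τ_Y (deduplicated):
  ∅ × ∅ = {} (∅)
  {92} × {a} = {(92,a)}
  {92} × {b} = {(92,b)}
  {93} × {a} = {(93,a)}
  {93} × {b} = {(93,b)}
  {92} × {a, b} = {(92,a), (92,b)}
  {92} × {a, c} = {(92,a), (92,c)}
  {92, 93} × {a} = {(92,a), (93,a)}
  {92, 93} × {b} = {(92,b), (93,b)}
  {93} × {a, b} = {(93,a), (93,b)}
  {93} × {a, c} = {(93,a), (93,c)}
  {92} × {a, b, c} = {(92,a), (92,b), (92,c)}
  {93} × {a, b, c} = {(93,a), (93,b), (93,c)}
  {92, 93} × {a, b} = {(92,a), (92,b), (93,a), (93,b)}
  {92, 93} × {a, c} = {(92,a), (92,c), (93,a), (93,c)}
  {92, 93} × {a, b, c} = {(92,a), (92,b), (92,c), (93,a), (93,b), (93,c)}
These 16 distinct sets form the basis B.
Close under arbitrary unions to get τ_{X×Y}; counting gives |τ_{X×Y}| = 36.


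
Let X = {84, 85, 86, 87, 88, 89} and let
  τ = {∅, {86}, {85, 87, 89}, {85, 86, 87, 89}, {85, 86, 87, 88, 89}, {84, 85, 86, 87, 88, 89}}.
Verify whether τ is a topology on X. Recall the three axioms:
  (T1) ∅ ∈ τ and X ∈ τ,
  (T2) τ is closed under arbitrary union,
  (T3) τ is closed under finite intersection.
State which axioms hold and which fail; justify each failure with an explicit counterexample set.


τ IS a topology on X.

Axiom (T1): ∅ ∈ τ? Yes; X ∈ τ? Yes.
Axiom (T2/T3): check pairwise unions and intersections of members of τ.
All pairwise intersections and unions checked — each lies in τ. Therefore τ satisfies (T1), (T2), (T3): it IS a topology on X.


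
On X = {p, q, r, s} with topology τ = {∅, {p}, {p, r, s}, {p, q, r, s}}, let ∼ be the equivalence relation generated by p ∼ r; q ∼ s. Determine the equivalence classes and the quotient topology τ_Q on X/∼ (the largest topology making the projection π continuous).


X/∼ = {[p=r], [q=s]}; |τ_Q| = 2.

Equivalence classes: [p=r], [q=s].
Quotient map π: X → X/∼ sends p ↦ [p=r], q ↦ [q=s], r ↦ [p=r], s ↦ [q=s].
For each subset V ⊆ X/∼, compute π^{-1}(V) ⊆ X and check whether π^{-1}(V) ∈ τ. V is open in τ_Q iff π^{-1}(V) ∈ τ.
  V = {}: π^{-1}(V) = ∅ ∈ τ ✓.
  V = {[p=r]}: π^{-1}(V) = {p, r} ∉ τ ✗.
  V = {[q=s]}: π^{-1}(V) = {q, s} ∉ τ ✗.
  V = {[p=r], [q=s]}: π^{-1}(V) = {p, q, r, s} ∈ τ ✓.
Open sets in the quotient: τ_Q = {{}, {[p=r], [q=s]}} (2 elements).


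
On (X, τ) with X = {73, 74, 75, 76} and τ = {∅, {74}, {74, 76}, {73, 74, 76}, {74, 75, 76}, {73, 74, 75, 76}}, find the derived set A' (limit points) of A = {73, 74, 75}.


A' = {73, 75, 76}

For each x ∈ X, list the open sets U ∈ τ with x ∈ U, then check whether U ∩ (A ∖ {x}) ≠ ∅ for every such U.
  x = 73: opens ∋ x are {73, 74, 76}, {73, 74, 75, 76}; each meets A ∖ {73}, so x IS a limit point.
  x = 74: open {74} ∋ x has {74} ∩ (A ∖ {74}) = ∅, so x is NOT a limit point.
  x = 75: opens ∋ x are {74, 75, 76}, {73, 74, 75, 76}; each meets A ∖ {75}, so x IS a limit point.
  x = 76: opens ∋ x are {74, 76}, {73, 74, 76}, {74, 75, 76}, {73, 74, 75, 76}; each meets A ∖ {76}, so x IS a limit point.
Collecting: A' = {73, 75, 76}.


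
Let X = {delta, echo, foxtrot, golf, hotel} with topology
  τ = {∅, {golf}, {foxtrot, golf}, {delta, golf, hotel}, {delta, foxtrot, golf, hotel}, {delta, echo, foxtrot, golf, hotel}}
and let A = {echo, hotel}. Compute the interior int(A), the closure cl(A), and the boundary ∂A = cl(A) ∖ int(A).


int(A) = ∅, cl(A) = {delta, echo, hotel}, ∂A = {delta, echo, hotel}.

Closed sets in (X, τ) are complements of opens:
  closed(X, τ) = {∅, {echo}, {echo, foxtrot}, {delta, echo, hotel}, {delta, echo, foxtrot, hotel}, {delta, echo, foxtrot, golf, hotel}}.
int(A) = ⋃ {U ∈ τ : U ⊆ A}. Opens contained in A: ∅.
Taking the union of these: int(A) = ∅.
cl(A) = ⋂ {C closed : A ⊆ C}. Closed sets containing A: {delta, echo, hotel}, {delta, echo, foxtrot, hotel}, {delta, echo, foxtrot, golf, hotel}.
Intersecting these: cl(A) = {delta, echo, hotel}.
∂A = cl(A) ∖ int(A) = {delta, echo, hotel} ∖ ∅ = {delta, echo, hotel}.


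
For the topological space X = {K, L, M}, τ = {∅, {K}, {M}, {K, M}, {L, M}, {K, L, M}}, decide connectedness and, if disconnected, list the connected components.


(X, τ) is disconnected; components = [{K}, {L, M}].

Find clopen sets (U ∈ τ with X ∖ U ∈ τ):
  U = ∅, X ∖ U = {K, L, M} — both open, so U is clopen.
  U = {K}, X ∖ U = {L, M} — both open, so U is clopen.
  U = {L, M}, X ∖ U = {K} — both open, so U is clopen.
  U = {K, L, M}, X ∖ U = ∅ — both open, so U is clopen.
Nontrivial clopen(s) exist: e.g. {L, M}. So (X, τ) is disconnected.
Compute connected components by grouping points that agree on all clopens:
  component: {K}
  component: {L, M}


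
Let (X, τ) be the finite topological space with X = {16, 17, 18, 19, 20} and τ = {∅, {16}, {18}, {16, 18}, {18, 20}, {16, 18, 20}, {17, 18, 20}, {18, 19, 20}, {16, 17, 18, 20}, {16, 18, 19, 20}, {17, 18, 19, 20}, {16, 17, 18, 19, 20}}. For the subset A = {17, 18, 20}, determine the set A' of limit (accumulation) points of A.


A' = {17, 19, 20}

For each x ∈ X, list the open sets U ∈ τ with x ∈ U, then check whether U ∩ (A ∖ {x}) ≠ ∅ for every such U.
  x = 16: open {16} ∋ x has {16} ∩ (A ∖ {16}) = ∅, so x is NOT a limit point.
  x = 17: opens ∋ x are {17, 18, 20}, {16, 17, 18, 20}, {17, 18, 19, 20}, {16, 17, 18, 19, 20}; each meets A ∖ {17}, so x IS a limit point.
  x = 18: open {18} ∋ x has {18} ∩ (A ∖ {18}) = ∅, so x is NOT a limit point.
  x = 19: opens ∋ x are {18, 19, 20}, {16, 18, 19, 20}, {17, 18, 19, 20}, {16, 17, 18, 19, 20}; each meets A ∖ {19}, so x IS a limit point.
  x = 20: opens ∋ x are {18, 20}, {16, 18, 20}, {17, 18, 20}, {18, 19, 20}, {16, 17, 18, 20}, {16, 18, 19, 20}, {17, 18, 19, 20}, {16, 17, 18, 19, 20}; each meets A ∖ {20}, so x IS a limit point.
Collecting: A' = {17, 19, 20}.


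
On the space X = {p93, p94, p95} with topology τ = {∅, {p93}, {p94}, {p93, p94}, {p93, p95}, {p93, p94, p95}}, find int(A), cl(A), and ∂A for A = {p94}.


int(A) = {p94}, cl(A) = {p94}, ∂A = ∅.

Closed sets in (X, τ) are complements of opens:
  closed(X, τ) = {∅, {p94}, {p95}, {p93, p95}, {p94, p95}, {p93, p94, p95}}.
int(A) = ⋃ {U ∈ τ : U ⊆ A}. Opens contained in A: ∅, {p94}.
Taking the union of these: int(A) = {p94}.
cl(A) = ⋂ {C closed : A ⊆ C}. Closed sets containing A: {p94}, {p94, p95}, {p93, p94, p95}.
Intersecting these: cl(A) = {p94}.
∂A = cl(A) ∖ int(A) = {p94} ∖ {p94} = ∅.
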